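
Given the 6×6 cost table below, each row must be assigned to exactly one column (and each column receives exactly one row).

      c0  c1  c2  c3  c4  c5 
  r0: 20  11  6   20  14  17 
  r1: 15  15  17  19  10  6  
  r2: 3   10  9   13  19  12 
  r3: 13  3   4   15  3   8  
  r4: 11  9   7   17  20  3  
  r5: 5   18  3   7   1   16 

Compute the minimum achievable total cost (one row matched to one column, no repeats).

optimal assignment: row0→col2 (cost 6), row1→col4 (cost 10), row2→col0 (cost 3), row3→col1 (cost 3), row4→col5 (cost 3), row5→col3 (cost 7)
total = 6 + 10 + 3 + 3 + 3 + 7 = 32

Minimum assignment cost: 32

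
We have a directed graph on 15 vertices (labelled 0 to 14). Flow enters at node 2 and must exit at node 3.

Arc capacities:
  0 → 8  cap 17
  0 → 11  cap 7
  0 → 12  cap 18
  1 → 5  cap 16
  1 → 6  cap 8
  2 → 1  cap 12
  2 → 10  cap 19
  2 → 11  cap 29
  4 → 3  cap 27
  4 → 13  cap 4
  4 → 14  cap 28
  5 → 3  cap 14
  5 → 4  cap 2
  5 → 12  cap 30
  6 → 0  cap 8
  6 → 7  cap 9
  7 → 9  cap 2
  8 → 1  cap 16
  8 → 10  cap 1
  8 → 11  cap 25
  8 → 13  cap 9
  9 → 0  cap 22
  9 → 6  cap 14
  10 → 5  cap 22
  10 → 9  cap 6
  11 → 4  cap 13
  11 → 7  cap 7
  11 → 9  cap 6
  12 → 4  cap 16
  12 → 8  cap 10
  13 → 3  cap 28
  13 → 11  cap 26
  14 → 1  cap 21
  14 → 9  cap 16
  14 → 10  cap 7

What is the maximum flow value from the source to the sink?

augment #1: 2→1→5→3 bottleneck 12, total now 12
augment #2: 2→10→5→3 bottleneck 2, total now 14
augment #3: 2→11→4→3 bottleneck 13, total now 27
augment #4: 2→10→5→4→3 bottleneck 2, total now 29
augment #5: 2→10→5→12→4→3 bottleneck 12, total now 41
augment #6: 2→10→5→12→4→13→3 bottleneck 3, total now 44
augment #7: 2→11→9→0→8→13→3 bottleneck 6, total now 50
augment #8: 2→11→7→9→0→8→13→3 bottleneck 2, total now 52

Maximum flow value: 52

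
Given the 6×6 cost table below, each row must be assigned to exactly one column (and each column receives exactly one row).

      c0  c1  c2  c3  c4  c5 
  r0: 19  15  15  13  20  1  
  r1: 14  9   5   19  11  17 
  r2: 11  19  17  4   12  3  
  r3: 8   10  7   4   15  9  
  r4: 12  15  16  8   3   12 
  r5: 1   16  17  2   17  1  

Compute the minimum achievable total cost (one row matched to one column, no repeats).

Minimum assignment cost: 24

optimal assignment: row0→col5 (cost 1), row1→col2 (cost 5), row2→col3 (cost 4), row3→col1 (cost 10), row4→col4 (cost 3), row5→col0 (cost 1)
total = 1 + 5 + 4 + 10 + 3 + 1 = 24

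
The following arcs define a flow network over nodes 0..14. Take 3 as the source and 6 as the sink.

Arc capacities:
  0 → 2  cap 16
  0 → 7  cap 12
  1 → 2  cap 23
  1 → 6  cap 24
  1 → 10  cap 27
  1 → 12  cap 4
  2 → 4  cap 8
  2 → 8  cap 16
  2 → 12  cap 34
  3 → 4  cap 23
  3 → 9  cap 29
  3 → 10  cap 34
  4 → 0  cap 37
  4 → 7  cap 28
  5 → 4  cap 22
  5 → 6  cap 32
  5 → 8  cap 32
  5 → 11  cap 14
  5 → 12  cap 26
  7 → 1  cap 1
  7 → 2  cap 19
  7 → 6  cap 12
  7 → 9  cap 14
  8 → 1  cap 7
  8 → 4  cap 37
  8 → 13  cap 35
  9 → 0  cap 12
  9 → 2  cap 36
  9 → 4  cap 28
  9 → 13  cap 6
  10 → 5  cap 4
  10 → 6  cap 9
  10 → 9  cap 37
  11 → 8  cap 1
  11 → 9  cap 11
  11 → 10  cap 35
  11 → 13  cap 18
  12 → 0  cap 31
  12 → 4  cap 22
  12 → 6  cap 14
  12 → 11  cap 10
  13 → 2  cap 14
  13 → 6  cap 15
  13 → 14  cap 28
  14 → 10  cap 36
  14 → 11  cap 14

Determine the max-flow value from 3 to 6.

Maximum flow value: 62

augment #1: 3→10→6 bottleneck 9, total now 9
augment #2: 3→4→7→6 bottleneck 12, total now 21
augment #3: 3→9→13→6 bottleneck 6, total now 27
augment #4: 3→10→5→6 bottleneck 4, total now 31
augment #5: 3→4→7→1→6 bottleneck 1, total now 32
augment #6: 3→9→2→12→6 bottleneck 14, total now 46
augment #7: 3→9→2→8→1→6 bottleneck 7, total now 53
augment #8: 3→9→2→8→13→6 bottleneck 2, total now 55
augment #9: 3→4→0→2→8→13→6 bottleneck 7, total now 62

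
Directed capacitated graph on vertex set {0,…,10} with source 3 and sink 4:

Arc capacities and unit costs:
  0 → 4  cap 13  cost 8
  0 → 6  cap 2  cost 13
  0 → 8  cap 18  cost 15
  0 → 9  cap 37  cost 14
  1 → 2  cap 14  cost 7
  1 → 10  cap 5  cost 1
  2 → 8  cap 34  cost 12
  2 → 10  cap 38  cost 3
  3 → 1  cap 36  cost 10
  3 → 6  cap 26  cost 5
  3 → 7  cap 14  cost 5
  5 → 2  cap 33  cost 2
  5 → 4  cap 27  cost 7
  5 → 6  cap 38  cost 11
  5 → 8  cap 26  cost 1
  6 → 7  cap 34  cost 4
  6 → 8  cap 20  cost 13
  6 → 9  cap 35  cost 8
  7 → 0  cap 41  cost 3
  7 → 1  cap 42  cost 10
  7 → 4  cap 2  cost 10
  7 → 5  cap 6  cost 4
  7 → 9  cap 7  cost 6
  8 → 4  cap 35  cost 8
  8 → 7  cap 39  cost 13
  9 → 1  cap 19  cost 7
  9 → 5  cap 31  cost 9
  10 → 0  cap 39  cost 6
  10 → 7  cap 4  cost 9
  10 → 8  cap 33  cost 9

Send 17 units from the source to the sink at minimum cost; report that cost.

shortest-cost path #1: 3→7→4 push 2 @ unit cost 15 (adds 30)
shortest-cost path #2: 3→7→0→4 push 12 @ unit cost 16 (adds 192)
shortest-cost path #3: 3→6→7→0→4 push 1 @ unit cost 20 (adds 20)
shortest-cost path #4: 3→6→7→5→4 push 2 @ unit cost 20 (adds 40)
total cost = 282

Minimum cost for 17 units: 282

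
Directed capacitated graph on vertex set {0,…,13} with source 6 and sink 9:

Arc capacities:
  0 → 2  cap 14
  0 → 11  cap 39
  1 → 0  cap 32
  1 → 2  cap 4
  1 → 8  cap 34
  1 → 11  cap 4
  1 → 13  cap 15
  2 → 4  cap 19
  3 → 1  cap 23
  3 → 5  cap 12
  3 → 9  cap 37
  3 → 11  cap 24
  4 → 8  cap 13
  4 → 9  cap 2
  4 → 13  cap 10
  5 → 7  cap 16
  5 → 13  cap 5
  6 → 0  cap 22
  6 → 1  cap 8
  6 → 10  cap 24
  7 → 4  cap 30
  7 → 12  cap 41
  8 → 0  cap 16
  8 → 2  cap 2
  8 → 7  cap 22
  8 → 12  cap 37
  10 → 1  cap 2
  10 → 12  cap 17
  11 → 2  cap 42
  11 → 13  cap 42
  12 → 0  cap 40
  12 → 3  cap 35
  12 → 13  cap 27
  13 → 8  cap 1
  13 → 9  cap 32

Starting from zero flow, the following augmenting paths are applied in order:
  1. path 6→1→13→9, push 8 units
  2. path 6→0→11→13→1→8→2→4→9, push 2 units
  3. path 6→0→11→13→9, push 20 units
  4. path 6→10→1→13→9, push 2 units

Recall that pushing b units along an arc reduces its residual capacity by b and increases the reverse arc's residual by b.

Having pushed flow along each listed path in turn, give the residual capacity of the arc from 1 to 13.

Residual capacity of (1,13): 7

after path 1 (6→1→13→9, push 8): res(1,13)=7
after path 2 (6→0→11→13→1→8→2→4→9, push 2): res(1,13)=9
after path 3 (6→0→11→13→9, push 20): res(1,13)=9
after path 4 (6→10→1→13→9, push 2): res(1,13)=7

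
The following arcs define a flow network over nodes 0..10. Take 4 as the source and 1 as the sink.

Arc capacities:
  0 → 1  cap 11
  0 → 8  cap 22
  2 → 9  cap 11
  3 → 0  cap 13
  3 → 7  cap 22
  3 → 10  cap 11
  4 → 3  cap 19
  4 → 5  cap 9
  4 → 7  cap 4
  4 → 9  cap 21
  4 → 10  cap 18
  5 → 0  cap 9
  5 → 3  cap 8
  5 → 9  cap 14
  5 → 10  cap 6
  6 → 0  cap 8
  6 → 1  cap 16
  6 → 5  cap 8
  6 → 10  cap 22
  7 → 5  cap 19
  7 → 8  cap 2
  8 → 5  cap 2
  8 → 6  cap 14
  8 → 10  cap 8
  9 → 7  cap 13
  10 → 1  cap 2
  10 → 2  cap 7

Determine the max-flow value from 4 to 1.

Maximum flow value: 26

augment #1: 4→10→1 bottleneck 2, total now 2
augment #2: 4→3→0→1 bottleneck 11, total now 13
augment #3: 4→7→8→6→1 bottleneck 2, total now 15
augment #4: 4→3→0→8→6→1 bottleneck 2, total now 17
augment #5: 4→5→0→8→6→1 bottleneck 9, total now 26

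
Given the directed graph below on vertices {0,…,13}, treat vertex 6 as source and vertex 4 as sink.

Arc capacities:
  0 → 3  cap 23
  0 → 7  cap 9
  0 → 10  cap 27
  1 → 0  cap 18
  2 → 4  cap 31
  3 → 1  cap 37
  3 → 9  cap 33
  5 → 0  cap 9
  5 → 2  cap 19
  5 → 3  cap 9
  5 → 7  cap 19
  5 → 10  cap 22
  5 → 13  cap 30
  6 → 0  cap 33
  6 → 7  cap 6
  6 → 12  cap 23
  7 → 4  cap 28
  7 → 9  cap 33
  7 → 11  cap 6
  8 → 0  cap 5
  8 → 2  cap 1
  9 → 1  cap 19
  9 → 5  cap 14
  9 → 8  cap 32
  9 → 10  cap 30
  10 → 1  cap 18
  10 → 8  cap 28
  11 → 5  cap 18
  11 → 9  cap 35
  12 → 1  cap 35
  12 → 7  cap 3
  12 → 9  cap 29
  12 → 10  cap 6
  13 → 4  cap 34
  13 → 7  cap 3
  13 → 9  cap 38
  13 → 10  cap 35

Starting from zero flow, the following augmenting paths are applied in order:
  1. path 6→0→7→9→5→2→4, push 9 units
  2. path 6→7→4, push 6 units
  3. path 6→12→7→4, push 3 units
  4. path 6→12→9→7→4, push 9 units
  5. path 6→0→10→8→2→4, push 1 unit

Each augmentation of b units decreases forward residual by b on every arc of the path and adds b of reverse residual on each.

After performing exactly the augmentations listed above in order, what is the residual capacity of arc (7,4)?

after path 1 (6→0→7→9→5→2→4, push 9): res(7,4)=28
after path 2 (6→7→4, push 6): res(7,4)=22
after path 3 (6→12→7→4, push 3): res(7,4)=19
after path 4 (6→12→9→7→4, push 9): res(7,4)=10
after path 5 (6→0→10→8→2→4, push 1): res(7,4)=10

Residual capacity of (7,4): 10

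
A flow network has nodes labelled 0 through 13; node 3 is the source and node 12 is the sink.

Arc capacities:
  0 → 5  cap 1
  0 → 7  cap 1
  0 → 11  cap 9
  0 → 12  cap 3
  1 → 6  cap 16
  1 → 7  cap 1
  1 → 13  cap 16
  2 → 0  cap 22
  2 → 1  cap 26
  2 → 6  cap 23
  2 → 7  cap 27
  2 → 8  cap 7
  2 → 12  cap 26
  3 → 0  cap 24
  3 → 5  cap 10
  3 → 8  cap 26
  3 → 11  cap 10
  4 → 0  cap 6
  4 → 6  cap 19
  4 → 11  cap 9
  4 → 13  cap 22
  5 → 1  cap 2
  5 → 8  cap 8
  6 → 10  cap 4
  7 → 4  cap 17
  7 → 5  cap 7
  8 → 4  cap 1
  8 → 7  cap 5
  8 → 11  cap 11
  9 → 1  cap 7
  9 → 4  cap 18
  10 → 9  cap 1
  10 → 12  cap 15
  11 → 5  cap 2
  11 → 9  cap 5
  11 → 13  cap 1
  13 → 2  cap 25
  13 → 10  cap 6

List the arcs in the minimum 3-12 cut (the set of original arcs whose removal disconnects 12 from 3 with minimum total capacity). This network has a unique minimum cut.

augment #1: 3→0→12 push 3
augment #2: 3→11→13→2→12 push 1
augment #3: 3→5→1→6→10→12 push 2
augment #4: 3→8→4→6→10→12 push 1
augment #5: 3→0→7→4→6→10→12 push 1
augment #6: 3→8→7→4→13→2→12 push 5
augment #7: 3→11→9→1→13→2→12 push 5
max flow = 18; residual-reachable set from 3 gives S-side
cut edges (S→T): {(0,7), (0,12), (5,1), (8,4), (8,7), (11,9), (11,13)} total cap 18

Min-cut arcs: {(0,7), (0,12), (5,1), (8,4), (8,7), (11,9), (11,13)} (total capacity 18)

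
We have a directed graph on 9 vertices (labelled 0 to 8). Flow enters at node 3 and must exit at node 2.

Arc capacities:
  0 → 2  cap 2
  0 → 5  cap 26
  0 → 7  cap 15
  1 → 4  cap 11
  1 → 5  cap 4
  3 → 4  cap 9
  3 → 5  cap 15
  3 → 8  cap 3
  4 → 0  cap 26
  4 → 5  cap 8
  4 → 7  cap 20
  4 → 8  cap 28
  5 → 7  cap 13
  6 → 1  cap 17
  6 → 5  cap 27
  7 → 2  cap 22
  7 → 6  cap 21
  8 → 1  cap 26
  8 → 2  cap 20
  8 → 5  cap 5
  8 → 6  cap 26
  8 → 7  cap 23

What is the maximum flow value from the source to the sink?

augment #1: 3→8→2 bottleneck 3, total now 3
augment #2: 3→4→0→2 bottleneck 2, total now 5
augment #3: 3→4→7→2 bottleneck 7, total now 12
augment #4: 3→5→7→2 bottleneck 13, total now 25

Maximum flow value: 25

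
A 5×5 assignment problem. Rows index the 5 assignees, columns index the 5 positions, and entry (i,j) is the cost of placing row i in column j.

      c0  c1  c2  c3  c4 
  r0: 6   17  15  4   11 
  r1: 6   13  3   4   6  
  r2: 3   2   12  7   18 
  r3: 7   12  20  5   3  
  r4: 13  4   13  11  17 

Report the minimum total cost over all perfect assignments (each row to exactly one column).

optimal assignment: row0→col3 (cost 4), row1→col2 (cost 3), row2→col0 (cost 3), row3→col4 (cost 3), row4→col1 (cost 4)
total = 4 + 3 + 3 + 3 + 4 = 17

Minimum assignment cost: 17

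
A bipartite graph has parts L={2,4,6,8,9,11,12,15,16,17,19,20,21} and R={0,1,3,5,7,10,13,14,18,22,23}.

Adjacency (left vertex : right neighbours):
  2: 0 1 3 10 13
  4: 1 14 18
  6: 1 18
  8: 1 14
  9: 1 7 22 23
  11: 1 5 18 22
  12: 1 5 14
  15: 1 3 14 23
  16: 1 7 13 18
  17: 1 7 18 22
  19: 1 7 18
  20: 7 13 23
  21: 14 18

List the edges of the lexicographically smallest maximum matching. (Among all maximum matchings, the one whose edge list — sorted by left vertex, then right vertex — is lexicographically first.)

Lex-smallest maximum matching: {(2,0), (4,1), (6,18), (8,14), (9,7), (11,5), (15,3), (16,13), (17,22), (20,23)}

|M| = 10 (so the lex-smallest maximum matching has 10 edges)
process left vertices in ascending order; for each, take the smallest-labelled available neighbour that still permits 10 edges overall, or leave it unmatched if none does
lex-smallest matching: {2-0, 4-1, 6-18, 8-14, 9-7, 11-5, 15-3, 16-13, 17-22, 20-23}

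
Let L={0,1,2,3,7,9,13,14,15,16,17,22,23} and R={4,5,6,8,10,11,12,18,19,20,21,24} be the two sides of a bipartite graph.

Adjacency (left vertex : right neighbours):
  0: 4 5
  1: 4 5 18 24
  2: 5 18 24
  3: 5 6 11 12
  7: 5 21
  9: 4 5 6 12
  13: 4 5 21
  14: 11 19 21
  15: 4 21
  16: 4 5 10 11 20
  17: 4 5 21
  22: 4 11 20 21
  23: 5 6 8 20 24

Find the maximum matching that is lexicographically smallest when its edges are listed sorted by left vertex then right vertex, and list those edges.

|M| = 11 (so the lex-smallest maximum matching has 11 edges)
process left vertices in ascending order; for each, take the smallest-labelled available neighbour that still permits 11 edges overall, or leave it unmatched if none does
lex-smallest matching: {0-4, 1-18, 2-24, 3-6, 7-5, 9-12, 13-21, 14-11, 16-10, 22-20, 23-8}

Lex-smallest maximum matching: {(0,4), (1,18), (2,24), (3,6), (7,5), (9,12), (13,21), (14,11), (16,10), (22,20), (23,8)}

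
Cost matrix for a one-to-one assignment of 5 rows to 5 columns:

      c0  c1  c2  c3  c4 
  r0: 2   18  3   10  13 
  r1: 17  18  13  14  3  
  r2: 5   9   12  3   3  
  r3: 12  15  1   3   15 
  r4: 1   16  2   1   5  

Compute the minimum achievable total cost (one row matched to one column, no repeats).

Minimum assignment cost: 16

optimal assignment: row0→col0 (cost 2), row1→col4 (cost 3), row2→col1 (cost 9), row3→col2 (cost 1), row4→col3 (cost 1)
total = 2 + 3 + 9 + 1 + 1 = 16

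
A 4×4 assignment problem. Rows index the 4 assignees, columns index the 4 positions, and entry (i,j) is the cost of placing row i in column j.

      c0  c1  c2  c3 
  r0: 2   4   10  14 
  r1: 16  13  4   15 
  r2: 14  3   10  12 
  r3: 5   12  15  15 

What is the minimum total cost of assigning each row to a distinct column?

Minimum assignment cost: 24

optimal assignment: row0→col0 (cost 2), row1→col2 (cost 4), row2→col1 (cost 3), row3→col3 (cost 15)
total = 2 + 4 + 3 + 15 = 24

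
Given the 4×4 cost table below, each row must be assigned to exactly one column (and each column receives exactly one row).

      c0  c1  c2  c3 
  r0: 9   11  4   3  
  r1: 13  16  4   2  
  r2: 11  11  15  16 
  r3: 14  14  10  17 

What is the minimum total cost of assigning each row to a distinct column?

one of 2 optimal assignments: row0→col2 (cost 4), row1→col3 (cost 2), row2→col0 (cost 11), row3→col1 (cost 14)
total = 4 + 2 + 11 + 14 = 31

Minimum assignment cost: 31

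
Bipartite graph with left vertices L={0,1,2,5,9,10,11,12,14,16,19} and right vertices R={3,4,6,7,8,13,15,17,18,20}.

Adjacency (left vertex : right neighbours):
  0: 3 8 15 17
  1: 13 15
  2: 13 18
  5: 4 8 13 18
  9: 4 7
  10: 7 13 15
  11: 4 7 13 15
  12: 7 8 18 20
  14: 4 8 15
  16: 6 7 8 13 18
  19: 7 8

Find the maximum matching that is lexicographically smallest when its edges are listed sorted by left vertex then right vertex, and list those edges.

|M| = 9 (so the lex-smallest maximum matching has 9 edges)
process left vertices in ascending order; for each, take the smallest-labelled available neighbour that still permits 9 edges overall, or leave it unmatched if none does
lex-smallest matching: {0-3, 1-13, 2-18, 5-4, 9-7, 10-15, 12-20, 14-8, 16-6}

Lex-smallest maximum matching: {(0,3), (1,13), (2,18), (5,4), (9,7), (10,15), (12,20), (14,8), (16,6)}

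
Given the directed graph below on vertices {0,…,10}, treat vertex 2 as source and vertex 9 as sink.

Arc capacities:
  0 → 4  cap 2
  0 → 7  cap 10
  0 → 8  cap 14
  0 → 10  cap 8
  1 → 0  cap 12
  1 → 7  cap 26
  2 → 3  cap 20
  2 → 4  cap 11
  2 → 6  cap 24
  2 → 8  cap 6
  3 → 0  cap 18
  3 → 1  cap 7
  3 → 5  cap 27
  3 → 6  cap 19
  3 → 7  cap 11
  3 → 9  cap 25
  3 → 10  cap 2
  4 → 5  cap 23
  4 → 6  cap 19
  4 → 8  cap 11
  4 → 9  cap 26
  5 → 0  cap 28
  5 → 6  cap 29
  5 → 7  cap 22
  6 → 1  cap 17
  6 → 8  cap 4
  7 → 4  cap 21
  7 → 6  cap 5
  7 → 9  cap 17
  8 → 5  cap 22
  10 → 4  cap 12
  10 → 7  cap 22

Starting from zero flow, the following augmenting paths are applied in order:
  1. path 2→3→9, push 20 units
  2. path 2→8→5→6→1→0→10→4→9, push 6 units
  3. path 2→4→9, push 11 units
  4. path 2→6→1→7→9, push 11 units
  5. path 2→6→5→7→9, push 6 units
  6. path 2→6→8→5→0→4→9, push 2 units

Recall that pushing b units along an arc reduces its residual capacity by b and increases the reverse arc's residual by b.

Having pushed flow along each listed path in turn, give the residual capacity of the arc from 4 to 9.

after path 1 (2→3→9, push 20): res(4,9)=26
after path 2 (2→8→5→6→1→0→10→4→9, push 6): res(4,9)=20
after path 3 (2→4→9, push 11): res(4,9)=9
after path 4 (2→6→1→7→9, push 11): res(4,9)=9
after path 5 (2→6→5→7→9, push 6): res(4,9)=9
after path 6 (2→6→8→5→0→4→9, push 2): res(4,9)=7

Residual capacity of (4,9): 7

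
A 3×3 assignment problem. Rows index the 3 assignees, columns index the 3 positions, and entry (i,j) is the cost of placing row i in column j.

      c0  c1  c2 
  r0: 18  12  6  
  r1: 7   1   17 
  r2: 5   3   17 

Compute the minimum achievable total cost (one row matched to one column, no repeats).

optimal assignment: row0→col2 (cost 6), row1→col1 (cost 1), row2→col0 (cost 5)
total = 6 + 1 + 5 = 12

Minimum assignment cost: 12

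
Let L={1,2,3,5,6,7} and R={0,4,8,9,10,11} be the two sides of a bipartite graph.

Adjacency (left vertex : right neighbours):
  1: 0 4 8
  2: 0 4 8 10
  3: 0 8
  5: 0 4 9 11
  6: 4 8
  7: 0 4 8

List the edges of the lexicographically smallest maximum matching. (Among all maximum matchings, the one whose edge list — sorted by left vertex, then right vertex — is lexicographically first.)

Lex-smallest maximum matching: {(1,0), (2,10), (3,8), (5,9), (6,4)}

|M| = 5 (so the lex-smallest maximum matching has 5 edges)
process left vertices in ascending order; for each, take the smallest-labelled available neighbour that still permits 5 edges overall, or leave it unmatched if none does
lex-smallest matching: {1-0, 2-10, 3-8, 5-9, 6-4}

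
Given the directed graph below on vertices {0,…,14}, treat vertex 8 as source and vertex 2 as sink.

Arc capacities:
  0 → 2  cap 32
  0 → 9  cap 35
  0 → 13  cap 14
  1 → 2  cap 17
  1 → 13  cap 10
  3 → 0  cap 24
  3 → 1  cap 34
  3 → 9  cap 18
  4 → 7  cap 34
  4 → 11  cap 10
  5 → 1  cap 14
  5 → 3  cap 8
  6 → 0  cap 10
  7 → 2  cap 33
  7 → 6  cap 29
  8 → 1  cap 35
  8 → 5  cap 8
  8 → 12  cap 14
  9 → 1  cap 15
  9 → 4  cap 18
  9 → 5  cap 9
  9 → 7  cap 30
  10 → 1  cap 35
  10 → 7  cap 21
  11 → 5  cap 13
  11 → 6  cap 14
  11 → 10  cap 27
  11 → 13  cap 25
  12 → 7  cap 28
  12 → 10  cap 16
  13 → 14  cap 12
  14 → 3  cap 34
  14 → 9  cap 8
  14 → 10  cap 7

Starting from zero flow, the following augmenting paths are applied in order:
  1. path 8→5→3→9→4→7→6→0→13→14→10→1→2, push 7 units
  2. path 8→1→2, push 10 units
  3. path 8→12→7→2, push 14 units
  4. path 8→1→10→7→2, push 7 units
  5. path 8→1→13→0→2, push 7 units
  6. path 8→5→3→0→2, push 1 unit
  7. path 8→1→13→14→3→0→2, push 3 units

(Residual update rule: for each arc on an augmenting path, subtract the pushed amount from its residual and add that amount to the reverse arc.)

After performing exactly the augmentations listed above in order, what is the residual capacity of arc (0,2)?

Residual capacity of (0,2): 21

after path 1 (8→5→3→9→4→7→6→0→13→14→10→1→2, push 7): res(0,2)=32
after path 2 (8→1→2, push 10): res(0,2)=32
after path 3 (8→12→7→2, push 14): res(0,2)=32
after path 4 (8→1→10→7→2, push 7): res(0,2)=32
after path 5 (8→1→13→0→2, push 7): res(0,2)=25
after path 6 (8→5→3→0→2, push 1): res(0,2)=24
after path 7 (8→1→13→14→3→0→2, push 3): res(0,2)=21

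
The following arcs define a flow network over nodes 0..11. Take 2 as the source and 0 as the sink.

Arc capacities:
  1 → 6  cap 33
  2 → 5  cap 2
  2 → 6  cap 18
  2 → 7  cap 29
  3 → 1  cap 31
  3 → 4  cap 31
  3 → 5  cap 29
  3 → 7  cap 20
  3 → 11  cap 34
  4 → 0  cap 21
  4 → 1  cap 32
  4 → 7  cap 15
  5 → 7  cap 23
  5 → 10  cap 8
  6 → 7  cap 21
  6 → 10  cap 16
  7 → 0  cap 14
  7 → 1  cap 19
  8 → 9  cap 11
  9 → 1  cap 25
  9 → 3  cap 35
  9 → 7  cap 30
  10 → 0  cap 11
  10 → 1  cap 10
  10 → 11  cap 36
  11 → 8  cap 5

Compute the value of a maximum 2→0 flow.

augment #1: 2→7→0 bottleneck 14, total now 14
augment #2: 2→5→10→0 bottleneck 2, total now 16
augment #3: 2→6→10→0 bottleneck 9, total now 25
augment #4: 2→6→10→11→8→9→3→4→0 bottleneck 5, total now 30

Maximum flow value: 30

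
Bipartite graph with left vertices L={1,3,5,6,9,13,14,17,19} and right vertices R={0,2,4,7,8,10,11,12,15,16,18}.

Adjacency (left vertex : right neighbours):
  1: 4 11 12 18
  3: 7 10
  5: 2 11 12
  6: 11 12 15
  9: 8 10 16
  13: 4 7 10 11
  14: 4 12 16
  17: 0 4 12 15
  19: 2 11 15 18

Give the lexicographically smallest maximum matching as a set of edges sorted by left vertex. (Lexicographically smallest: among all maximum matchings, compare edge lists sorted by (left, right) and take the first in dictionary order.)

Lex-smallest maximum matching: {(1,4), (3,7), (5,2), (6,11), (9,8), (13,10), (14,12), (17,0), (19,15)}

|M| = 9 (so the lex-smallest maximum matching has 9 edges)
process left vertices in ascending order; for each, take the smallest-labelled available neighbour that still permits 9 edges overall, or leave it unmatched if none does
lex-smallest matching: {1-4, 3-7, 5-2, 6-11, 9-8, 13-10, 14-12, 17-0, 19-15}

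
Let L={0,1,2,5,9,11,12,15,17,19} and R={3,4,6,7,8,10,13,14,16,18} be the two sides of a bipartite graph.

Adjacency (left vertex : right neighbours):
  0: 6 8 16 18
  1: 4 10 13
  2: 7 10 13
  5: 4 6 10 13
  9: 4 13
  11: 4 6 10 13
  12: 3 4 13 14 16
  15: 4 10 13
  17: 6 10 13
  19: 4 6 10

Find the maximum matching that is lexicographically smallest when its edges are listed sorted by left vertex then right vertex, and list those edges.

|M| = 7 (so the lex-smallest maximum matching has 7 edges)
process left vertices in ascending order; for each, take the smallest-labelled available neighbour that still permits 7 edges overall, or leave it unmatched if none does
lex-smallest matching: {0-8, 1-4, 2-7, 5-6, 9-13, 11-10, 12-3}

Lex-smallest maximum matching: {(0,8), (1,4), (2,7), (5,6), (9,13), (11,10), (12,3)}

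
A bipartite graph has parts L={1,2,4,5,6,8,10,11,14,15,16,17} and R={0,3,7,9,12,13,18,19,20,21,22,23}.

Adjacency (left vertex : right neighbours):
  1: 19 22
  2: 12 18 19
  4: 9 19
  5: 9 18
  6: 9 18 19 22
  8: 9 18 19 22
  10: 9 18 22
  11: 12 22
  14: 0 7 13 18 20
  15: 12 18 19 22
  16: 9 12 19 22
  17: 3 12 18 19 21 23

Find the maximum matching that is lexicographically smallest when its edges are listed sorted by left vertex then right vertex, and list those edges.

|M| = 7 (so the lex-smallest maximum matching has 7 edges)
process left vertices in ascending order; for each, take the smallest-labelled available neighbour that still permits 7 edges overall, or leave it unmatched if none does
lex-smallest matching: {1-19, 2-12, 4-9, 5-18, 6-22, 14-0, 17-3}

Lex-smallest maximum matching: {(1,19), (2,12), (4,9), (5,18), (6,22), (14,0), (17,3)}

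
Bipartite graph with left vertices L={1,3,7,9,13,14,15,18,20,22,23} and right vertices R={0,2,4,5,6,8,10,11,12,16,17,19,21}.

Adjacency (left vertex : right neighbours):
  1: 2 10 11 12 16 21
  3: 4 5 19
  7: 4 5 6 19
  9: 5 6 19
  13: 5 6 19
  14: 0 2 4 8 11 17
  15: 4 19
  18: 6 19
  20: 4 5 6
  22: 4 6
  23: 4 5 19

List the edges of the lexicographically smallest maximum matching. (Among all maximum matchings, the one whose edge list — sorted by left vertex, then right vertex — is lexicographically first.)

|M| = 6 (so the lex-smallest maximum matching has 6 edges)
process left vertices in ascending order; for each, take the smallest-labelled available neighbour that still permits 6 edges overall, or leave it unmatched if none does
lex-smallest matching: {1-2, 3-4, 7-5, 9-6, 13-19, 14-0}

Lex-smallest maximum matching: {(1,2), (3,4), (7,5), (9,6), (13,19), (14,0)}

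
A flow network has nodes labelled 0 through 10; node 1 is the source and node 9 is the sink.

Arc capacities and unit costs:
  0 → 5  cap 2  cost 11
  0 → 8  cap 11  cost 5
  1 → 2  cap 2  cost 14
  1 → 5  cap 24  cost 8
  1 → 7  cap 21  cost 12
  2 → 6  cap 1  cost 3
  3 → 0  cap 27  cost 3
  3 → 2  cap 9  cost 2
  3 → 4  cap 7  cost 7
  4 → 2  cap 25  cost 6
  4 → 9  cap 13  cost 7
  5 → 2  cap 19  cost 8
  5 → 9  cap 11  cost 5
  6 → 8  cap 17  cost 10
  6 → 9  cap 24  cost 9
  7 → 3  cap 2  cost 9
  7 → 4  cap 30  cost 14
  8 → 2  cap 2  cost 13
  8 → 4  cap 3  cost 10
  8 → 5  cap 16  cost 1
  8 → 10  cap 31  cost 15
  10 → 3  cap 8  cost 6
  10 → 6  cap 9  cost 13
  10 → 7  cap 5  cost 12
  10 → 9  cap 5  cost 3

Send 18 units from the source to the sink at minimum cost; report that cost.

Minimum cost for 18 units: 367

shortest-cost path #1: 1→5→9 push 11 @ unit cost 13 (adds 143)
shortest-cost path #2: 1→2→6→9 push 1 @ unit cost 26 (adds 26)
shortest-cost path #3: 1→7→4→9 push 6 @ unit cost 33 (adds 198)
total cost = 367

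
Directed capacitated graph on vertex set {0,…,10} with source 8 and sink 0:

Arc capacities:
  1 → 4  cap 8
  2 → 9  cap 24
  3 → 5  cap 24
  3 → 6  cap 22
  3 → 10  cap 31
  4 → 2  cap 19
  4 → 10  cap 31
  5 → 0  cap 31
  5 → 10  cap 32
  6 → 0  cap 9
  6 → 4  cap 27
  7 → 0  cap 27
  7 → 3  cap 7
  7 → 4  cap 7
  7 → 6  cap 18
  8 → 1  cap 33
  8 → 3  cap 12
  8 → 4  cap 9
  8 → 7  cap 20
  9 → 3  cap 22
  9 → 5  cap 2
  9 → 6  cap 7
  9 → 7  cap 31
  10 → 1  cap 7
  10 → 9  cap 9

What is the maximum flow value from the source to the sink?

augment #1: 8→7→0 bottleneck 20, total now 20
augment #2: 8→3→5→0 bottleneck 12, total now 32
augment #3: 8→4→2→9→5→0 bottleneck 2, total now 34
augment #4: 8→4→2→9→6→0 bottleneck 7, total now 41
augment #5: 8→1→4→2→9→7→0 bottleneck 7, total now 48
augment #6: 8→1→4→2→9→3→5→0 bottleneck 1, total now 49

Maximum flow value: 49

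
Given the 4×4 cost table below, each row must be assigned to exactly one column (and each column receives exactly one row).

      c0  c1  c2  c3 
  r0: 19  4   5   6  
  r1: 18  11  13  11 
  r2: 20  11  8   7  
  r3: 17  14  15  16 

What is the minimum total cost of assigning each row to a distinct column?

one of 2 optimal assignments: row0→col1 (cost 4), row1→col3 (cost 11), row2→col2 (cost 8), row3→col0 (cost 17)
total = 4 + 11 + 8 + 17 = 40

Minimum assignment cost: 40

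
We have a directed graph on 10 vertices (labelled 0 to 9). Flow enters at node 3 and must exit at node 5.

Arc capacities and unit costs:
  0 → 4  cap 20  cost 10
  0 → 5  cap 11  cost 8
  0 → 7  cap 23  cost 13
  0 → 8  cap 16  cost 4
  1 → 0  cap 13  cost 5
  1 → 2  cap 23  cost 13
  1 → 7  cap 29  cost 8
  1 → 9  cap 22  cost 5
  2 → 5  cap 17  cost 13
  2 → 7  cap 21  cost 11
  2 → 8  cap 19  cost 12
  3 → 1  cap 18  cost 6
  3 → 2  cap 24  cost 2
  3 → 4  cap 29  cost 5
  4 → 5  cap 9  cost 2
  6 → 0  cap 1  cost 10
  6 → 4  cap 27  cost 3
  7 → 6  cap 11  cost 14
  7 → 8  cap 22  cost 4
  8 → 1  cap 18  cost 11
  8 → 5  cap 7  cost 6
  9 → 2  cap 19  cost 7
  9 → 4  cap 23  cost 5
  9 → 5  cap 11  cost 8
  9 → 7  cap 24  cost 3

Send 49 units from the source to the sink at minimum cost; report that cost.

shortest-cost path #1: 3→4→5 push 9 @ unit cost 7 (adds 63)
shortest-cost path #2: 3→2→5 push 17 @ unit cost 15 (adds 255)
shortest-cost path #3: 3→1→9→5 push 11 @ unit cost 19 (adds 209)
shortest-cost path #4: 3→1→0→5 push 7 @ unit cost 19 (adds 133)
shortest-cost path #5: 3→2→8→5 push 5 @ unit cost 20 (adds 100)
total cost = 760

Minimum cost for 49 units: 760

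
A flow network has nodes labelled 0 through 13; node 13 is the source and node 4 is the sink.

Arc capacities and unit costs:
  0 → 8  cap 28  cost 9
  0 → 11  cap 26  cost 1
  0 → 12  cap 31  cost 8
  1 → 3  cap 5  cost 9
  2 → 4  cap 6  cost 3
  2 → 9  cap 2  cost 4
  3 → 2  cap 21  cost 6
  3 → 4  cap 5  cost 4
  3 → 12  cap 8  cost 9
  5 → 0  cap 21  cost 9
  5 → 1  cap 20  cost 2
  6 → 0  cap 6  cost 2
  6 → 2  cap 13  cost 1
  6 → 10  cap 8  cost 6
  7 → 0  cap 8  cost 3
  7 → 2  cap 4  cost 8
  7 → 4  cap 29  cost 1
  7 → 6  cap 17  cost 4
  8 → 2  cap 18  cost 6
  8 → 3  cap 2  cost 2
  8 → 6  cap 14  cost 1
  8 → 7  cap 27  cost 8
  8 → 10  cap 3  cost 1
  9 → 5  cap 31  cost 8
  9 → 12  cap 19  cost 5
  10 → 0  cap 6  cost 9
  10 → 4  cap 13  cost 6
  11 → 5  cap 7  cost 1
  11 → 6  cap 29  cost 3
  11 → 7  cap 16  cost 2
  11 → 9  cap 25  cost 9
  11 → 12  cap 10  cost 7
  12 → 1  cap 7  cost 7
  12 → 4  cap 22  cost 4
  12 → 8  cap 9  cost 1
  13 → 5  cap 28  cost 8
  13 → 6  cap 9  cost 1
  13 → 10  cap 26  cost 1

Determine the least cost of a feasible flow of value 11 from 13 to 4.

Minimum cost for 11 units: 65

shortest-cost path #1: 13→6→2→4 push 6 @ unit cost 5 (adds 30)
shortest-cost path #2: 13→10→4 push 5 @ unit cost 7 (adds 35)
total cost = 65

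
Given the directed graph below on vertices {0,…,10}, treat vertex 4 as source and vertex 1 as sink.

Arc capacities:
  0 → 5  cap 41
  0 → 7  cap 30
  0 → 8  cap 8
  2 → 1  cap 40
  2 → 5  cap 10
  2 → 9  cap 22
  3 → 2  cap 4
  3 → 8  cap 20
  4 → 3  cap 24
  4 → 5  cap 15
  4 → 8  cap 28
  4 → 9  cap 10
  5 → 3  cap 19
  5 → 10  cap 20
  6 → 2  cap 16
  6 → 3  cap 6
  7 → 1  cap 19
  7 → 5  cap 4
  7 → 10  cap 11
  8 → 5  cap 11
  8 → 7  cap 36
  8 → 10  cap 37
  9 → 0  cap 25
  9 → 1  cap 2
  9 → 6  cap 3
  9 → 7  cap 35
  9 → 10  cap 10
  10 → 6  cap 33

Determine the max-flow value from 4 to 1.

augment #1: 4→9→1 bottleneck 2, total now 2
augment #2: 4→3→2→1 bottleneck 4, total now 6
augment #3: 4→8→7→1 bottleneck 19, total now 25
augment #4: 4→9→6→2→1 bottleneck 3, total now 28
augment #5: 4→5→10→6→2→1 bottleneck 13, total now 41

Maximum flow value: 41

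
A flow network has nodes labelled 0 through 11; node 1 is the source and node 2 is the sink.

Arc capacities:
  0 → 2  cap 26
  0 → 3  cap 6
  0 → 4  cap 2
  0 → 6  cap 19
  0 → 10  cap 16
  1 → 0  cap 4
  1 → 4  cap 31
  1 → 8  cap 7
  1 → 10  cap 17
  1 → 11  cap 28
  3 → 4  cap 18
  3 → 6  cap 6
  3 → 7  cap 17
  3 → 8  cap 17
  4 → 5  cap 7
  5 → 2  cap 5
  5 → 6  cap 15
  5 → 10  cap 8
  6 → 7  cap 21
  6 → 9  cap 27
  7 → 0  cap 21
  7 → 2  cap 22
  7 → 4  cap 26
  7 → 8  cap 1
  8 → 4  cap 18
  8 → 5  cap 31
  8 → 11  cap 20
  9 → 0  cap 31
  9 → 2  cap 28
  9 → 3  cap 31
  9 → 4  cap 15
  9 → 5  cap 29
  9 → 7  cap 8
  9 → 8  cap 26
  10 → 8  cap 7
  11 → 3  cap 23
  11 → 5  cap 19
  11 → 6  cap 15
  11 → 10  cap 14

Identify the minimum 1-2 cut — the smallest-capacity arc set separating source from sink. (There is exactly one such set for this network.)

Min-cut arcs: {(1,0), (1,8), (1,11), (4,5), (10,8)} (total capacity 53)

augment #1: 1→0→2 push 4
augment #2: 1→4→5→2 push 5
augment #3: 1→11→3→7→2 push 17
augment #4: 1→11→6→7→2 push 5
augment #5: 1→11→6→9→2 push 6
augment #6: 1→4→5→6→9→2 push 2
augment #7: 1→8→5→6→9→2 push 7
augment #8: 1→10→8→5→6→9→2 push 6
augment #9: 1→10→8→11→6→9→2 push 1
max flow = 53; residual-reachable set from 1 gives S-side
cut edges (S→T): {(1,0), (1,8), (1,11), (4,5), (10,8)} total cap 53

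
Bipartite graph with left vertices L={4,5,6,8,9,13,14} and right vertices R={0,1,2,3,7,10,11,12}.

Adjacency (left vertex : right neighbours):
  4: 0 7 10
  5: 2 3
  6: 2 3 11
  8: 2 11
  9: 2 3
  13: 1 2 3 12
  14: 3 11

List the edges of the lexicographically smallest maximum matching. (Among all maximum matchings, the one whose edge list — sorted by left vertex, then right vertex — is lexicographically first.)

|M| = 5 (so the lex-smallest maximum matching has 5 edges)
process left vertices in ascending order; for each, take the smallest-labelled available neighbour that still permits 5 edges overall, or leave it unmatched if none does
lex-smallest matching: {4-0, 5-2, 6-3, 8-11, 13-1}

Lex-smallest maximum matching: {(4,0), (5,2), (6,3), (8,11), (13,1)}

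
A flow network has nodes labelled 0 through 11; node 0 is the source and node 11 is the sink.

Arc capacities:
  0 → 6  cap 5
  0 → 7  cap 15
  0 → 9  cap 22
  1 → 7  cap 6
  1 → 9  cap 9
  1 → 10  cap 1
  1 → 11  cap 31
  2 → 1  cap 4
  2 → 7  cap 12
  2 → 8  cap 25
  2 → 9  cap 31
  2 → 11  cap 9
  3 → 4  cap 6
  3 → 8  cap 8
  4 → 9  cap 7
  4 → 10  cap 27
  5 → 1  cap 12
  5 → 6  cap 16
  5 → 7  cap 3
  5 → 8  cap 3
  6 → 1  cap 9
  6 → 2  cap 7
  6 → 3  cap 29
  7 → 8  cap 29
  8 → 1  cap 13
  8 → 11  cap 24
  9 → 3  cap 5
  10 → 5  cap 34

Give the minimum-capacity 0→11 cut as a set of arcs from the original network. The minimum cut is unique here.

Min-cut arcs: {(0,6), (0,7), (9,3)} (total capacity 25)

augment #1: 0→6→1→11 push 5
augment #2: 0→7→8→11 push 15
augment #3: 0→9→3→8→11 push 5
max flow = 25; residual-reachable set from 0 gives S-side
cut edges (S→T): {(0,6), (0,7), (9,3)} total cap 25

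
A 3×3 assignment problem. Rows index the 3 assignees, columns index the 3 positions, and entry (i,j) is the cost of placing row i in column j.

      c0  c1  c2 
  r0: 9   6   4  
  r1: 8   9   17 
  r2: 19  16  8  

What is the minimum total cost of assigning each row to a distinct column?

optimal assignment: row0→col1 (cost 6), row1→col0 (cost 8), row2→col2 (cost 8)
total = 6 + 8 + 8 = 22

Minimum assignment cost: 22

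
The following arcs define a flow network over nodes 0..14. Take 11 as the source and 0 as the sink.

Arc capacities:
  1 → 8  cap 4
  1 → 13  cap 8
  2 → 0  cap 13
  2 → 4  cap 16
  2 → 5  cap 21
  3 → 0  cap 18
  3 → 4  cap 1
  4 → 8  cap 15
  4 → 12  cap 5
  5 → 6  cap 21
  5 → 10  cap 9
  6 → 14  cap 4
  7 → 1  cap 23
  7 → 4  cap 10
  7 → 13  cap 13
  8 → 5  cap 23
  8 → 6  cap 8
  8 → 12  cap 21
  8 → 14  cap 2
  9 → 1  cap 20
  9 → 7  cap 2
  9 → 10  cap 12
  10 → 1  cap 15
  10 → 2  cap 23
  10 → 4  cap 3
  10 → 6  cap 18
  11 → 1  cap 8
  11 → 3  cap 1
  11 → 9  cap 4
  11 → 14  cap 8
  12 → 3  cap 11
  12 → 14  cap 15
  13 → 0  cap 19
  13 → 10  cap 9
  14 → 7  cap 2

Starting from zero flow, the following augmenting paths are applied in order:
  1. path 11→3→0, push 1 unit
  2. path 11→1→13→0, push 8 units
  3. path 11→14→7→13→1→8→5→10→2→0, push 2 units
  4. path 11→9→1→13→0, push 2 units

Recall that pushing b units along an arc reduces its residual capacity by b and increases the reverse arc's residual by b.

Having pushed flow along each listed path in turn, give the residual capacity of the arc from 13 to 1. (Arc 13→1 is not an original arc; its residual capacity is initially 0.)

Residual capacity of (13,1): 8

after path 1 (11→3→0, push 1): res(13,1)=0
after path 2 (11→1→13→0, push 8): res(13,1)=8
after path 3 (11→14→7→13→1→8→5→10→2→0, push 2): res(13,1)=6
after path 4 (11→9→1→13→0, push 2): res(13,1)=8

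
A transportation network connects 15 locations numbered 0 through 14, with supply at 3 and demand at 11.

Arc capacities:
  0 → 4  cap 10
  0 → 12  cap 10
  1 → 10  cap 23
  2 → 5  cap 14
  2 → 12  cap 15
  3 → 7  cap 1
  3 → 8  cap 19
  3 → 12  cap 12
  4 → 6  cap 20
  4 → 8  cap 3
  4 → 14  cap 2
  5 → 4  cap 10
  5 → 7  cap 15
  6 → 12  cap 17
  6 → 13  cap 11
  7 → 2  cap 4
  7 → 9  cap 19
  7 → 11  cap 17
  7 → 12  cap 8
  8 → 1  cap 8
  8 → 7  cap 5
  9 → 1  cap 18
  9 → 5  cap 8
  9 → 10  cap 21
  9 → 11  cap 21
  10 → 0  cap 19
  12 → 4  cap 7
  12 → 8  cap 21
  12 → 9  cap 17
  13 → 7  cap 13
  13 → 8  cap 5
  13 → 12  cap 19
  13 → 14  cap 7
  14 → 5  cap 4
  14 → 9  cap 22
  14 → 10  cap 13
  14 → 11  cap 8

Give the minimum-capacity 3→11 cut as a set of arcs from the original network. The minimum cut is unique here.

augment #1: 3→7→11 push 1
augment #2: 3→8→7→11 push 5
augment #3: 3→12→9→11 push 12
augment #4: 3→8→1→10→0→4→14→11 push 2
augment #5: 3→8→1→10→0→12→9→11 push 5
augment #6: 3→8→1→10→0→4→6→13→7→11 push 1
max flow = 26; residual-reachable set from 3 gives S-side
cut edges (S→T): {(3,7), (3,12), (8,1), (8,7)} total cap 26

Min-cut arcs: {(3,7), (3,12), (8,1), (8,7)} (total capacity 26)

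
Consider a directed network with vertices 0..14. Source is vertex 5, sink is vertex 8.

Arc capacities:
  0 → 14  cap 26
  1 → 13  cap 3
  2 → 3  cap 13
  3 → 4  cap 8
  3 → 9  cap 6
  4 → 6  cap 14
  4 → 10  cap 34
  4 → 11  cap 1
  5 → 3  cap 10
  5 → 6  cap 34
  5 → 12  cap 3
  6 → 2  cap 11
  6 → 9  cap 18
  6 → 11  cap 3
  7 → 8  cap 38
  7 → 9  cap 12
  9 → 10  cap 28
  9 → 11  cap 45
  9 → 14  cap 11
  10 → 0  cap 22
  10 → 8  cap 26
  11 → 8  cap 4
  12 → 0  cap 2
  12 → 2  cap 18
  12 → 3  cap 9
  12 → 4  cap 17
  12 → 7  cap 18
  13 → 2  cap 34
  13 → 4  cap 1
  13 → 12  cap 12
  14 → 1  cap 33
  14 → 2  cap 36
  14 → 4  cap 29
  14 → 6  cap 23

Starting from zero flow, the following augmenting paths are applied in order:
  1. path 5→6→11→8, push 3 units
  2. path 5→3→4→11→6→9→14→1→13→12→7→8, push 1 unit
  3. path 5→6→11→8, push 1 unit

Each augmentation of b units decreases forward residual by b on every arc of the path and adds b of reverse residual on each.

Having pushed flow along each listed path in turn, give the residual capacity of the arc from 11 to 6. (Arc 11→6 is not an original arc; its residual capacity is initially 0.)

Residual capacity of (11,6): 3

after path 1 (5→6→11→8, push 3): res(11,6)=3
after path 2 (5→3→4→11→6→9→14→1→13→12→7→8, push 1): res(11,6)=2
after path 3 (5→6→11→8, push 1): res(11,6)=3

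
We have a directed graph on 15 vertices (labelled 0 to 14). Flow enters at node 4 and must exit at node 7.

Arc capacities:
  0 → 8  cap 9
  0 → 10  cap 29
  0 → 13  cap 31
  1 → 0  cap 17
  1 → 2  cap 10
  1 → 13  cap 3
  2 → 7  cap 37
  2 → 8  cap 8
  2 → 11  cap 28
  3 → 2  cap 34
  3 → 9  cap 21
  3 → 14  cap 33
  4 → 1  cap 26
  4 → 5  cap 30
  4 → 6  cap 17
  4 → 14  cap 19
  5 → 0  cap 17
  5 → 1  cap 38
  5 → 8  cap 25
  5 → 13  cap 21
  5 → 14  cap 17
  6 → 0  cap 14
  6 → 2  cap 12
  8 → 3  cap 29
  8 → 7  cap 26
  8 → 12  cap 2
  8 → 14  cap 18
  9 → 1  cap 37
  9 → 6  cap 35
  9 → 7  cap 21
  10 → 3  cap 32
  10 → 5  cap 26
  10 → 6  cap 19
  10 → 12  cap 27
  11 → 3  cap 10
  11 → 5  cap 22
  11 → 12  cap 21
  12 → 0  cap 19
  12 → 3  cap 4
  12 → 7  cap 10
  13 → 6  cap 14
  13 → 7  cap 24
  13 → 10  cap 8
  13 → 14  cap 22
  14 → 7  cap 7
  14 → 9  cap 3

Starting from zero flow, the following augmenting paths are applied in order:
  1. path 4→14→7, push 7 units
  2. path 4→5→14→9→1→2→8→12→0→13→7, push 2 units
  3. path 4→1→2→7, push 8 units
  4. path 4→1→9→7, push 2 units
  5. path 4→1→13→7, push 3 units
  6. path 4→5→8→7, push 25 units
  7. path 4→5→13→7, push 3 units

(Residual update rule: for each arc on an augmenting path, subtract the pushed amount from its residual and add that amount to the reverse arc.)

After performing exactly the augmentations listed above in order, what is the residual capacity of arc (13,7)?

Residual capacity of (13,7): 16

after path 1 (4→14→7, push 7): res(13,7)=24
after path 2 (4→5→14→9→1→2→8→12→0→13→7, push 2): res(13,7)=22
after path 3 (4→1→2→7, push 8): res(13,7)=22
after path 4 (4→1→9→7, push 2): res(13,7)=22
after path 5 (4→1→13→7, push 3): res(13,7)=19
after path 6 (4→5→8→7, push 25): res(13,7)=19
after path 7 (4→5→13→7, push 3): res(13,7)=16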